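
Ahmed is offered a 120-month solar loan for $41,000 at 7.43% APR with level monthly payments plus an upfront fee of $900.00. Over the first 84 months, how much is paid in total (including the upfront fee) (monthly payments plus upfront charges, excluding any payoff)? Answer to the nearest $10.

At 7.43% the monthly rate is 0.0061917, so the payment is 41,000 × 0.0061917 / (1 − 1.0061917^−120) = $485.18.
Total outlay = 84 × $485.18 + $900.00 = $41,655.12.

$41,660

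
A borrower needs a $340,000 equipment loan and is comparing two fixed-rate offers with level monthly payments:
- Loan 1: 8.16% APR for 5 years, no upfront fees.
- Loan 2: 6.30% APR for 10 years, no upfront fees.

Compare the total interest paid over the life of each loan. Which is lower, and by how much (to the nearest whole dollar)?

Loan 1 by $43,932

Loan 1: at 8.16% the monthly rate is 0.0068000, so the payment is 340,000 × 0.0068000 / (1 − 1.0068000^−60) = $6,920.04.
Total interest on Loan 1 = 60 × $6,920.04 − $340,000 = $75,202.40.
Loan 2: monthly rate = 6.3%/12 = 0.0052500; payment = 340,000 × 0.0052500 / (1 − (1+0.0052500)^−120) = $3,826.12.
Total interest on Loan 2 = 120 × $3,826.12 − $340,000 = $119,134.40.
Loan 1 is lower by $43,932.00.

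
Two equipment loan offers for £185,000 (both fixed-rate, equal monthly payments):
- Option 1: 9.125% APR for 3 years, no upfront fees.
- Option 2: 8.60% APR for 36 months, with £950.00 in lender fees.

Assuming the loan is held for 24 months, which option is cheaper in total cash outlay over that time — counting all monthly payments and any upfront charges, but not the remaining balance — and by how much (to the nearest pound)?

Option 2 by £134

Option 1: monthly rate = 9.125%/12 = 0.0076042; payment = 185,000 × 0.0076042 / (1 − (1+0.0076042)^−36) = £5,893.72.
Option 2: monthly rate = 8.6%/12 = 0.0071667; payment = 185,000 × 0.0071667 / (1 − (1+0.0071667)^−36) = £5,848.57.
Over 24 months: Option 1 costs 24 × £5,893.72 = £141,449.28; Option 2 costs 24 × £5,848.57 + £950.00 = £141,315.68.
Option 2 is cheaper by £141,449.28 − £141,315.68 = £133.60.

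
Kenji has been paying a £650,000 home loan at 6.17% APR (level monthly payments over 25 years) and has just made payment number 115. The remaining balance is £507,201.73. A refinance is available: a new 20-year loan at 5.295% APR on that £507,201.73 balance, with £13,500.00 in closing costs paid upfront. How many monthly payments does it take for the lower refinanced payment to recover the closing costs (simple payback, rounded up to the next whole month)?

Current payment = 650,000 × 6.17%/12 / (1 − (1+0.0051417)^−300) = £4,255.76.
Refinanced payment = 507,201.73 × 0.0044125 / (1 − (1+0.0044125)^−240) = £3,430.51.
Monthly savings = £4,255.76 − £3,430.51 = £825.25.
Break-even = £13,500.00 / £825.25 = 16.36 → 17 months.

17 months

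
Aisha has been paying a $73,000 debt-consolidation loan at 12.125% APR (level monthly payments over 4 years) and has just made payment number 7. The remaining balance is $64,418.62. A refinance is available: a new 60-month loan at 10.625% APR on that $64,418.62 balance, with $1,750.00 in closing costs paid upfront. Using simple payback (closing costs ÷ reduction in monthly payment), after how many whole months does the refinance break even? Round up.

Current payment = 73,000 × 12.125%/12 / (1 − (1+0.0101042)^−48) = $1,926.85.
Refinanced payment = 64,418.62 × 0.0088542 / (1 − (1+0.0088542)^−60) = $1,388.60.
Monthly savings = $1,926.85 − $1,388.60 = $538.25.
Break-even = $1,750.00 / $538.25 = 3.25 → 4 months.

4 months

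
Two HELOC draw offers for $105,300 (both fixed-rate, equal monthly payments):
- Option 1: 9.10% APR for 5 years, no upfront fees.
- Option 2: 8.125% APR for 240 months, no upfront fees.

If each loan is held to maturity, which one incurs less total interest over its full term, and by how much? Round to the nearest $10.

Option 1 by $81,900

Option 1: monthly rate = 9.1%/12 = 0.0075833; payment = 105,300 × 0.0075833 / (1 − (1+0.0075833)^−60) = $2,190.97.
Total interest on Option 1 = 60 × $2,190.97 − $105,300 = $26,158.20.
Option 2: monthly rate = 8.125%/12 = 0.0067708; payment = 105,300 × 0.0067708 / (1 − (1+0.0067708)^−240) = $888.98.
Total interest on Option 2 = 240 × $888.98 − $105,300 = $108,055.20.
Option 1 is lower by $81,897.00.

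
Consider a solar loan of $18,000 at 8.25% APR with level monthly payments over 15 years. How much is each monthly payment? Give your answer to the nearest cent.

At 8.25% the monthly rate is 0.0068750, so the payment is 18,000 × 0.0068750 / (1 − 1.0068750^−180) = $174.63.

$174.63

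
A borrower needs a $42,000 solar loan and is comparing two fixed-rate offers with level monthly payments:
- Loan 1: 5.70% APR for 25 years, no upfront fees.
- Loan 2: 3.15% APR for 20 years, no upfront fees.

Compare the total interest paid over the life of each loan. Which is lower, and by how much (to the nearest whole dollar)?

Loan 2 by $22,224

Loan 1: monthly rate = 5.7%/12 = 0.0047500; payment = 42,000 × 0.0047500 / (1 − (1+0.0047500)^−300) = $262.96.
Total interest on Loan 1 = 300 × $262.96 − $42,000 = $36,888.00.
Loan 2: at 3.15% the monthly rate is 0.0026250, so the payment is 42,000 × 0.0026250 / (1 − 1.0026250^−240) = $236.10.
Total interest on Loan 2 = 240 × $236.10 − $42,000 = $14,664.00.
Loan 2 is lower by $22,224.00.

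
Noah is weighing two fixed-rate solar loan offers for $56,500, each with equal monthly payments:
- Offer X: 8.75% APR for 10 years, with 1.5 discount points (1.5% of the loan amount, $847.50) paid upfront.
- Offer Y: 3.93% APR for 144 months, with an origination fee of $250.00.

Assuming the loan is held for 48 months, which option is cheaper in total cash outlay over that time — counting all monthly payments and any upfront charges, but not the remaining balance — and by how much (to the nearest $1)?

Offer Y by $10,934

Offer X: at 8.75% the monthly rate is 0.0072917, so the payment is 56,500 × 0.0072917 / (1 − 1.0072917^−120) = $708.10.
Offer Y: monthly rate = 3.93%/12 = 0.0032750; payment = 56,500 × 0.0032750 / (1 − (1+0.0032750)^−144) = $492.76.
Over 48 months: Offer X costs 48 × $708.10 + $847.50 = $34,836.30; Offer Y costs 48 × $492.76 + $250.00 = $23,902.48.
Offer Y is cheaper by $34,836.30 − $23,902.48 = $10,933.82.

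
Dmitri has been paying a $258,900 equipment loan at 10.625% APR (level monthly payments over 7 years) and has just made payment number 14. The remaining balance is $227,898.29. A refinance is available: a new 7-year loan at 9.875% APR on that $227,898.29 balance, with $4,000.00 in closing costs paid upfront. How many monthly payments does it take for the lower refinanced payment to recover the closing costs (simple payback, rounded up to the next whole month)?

7 months

Current payment = 258,900 × 10.625%/12 / (1 − (1+0.0088542)^−84) = $4,382.12.
Refinanced payment = 227,898.29 × 0.0082292 / (1 − (1+0.0082292)^−84) = $3,768.68.
Monthly savings = $4,382.12 − $3,768.68 = $613.44.
Break-even = $4,000.00 / $613.44 = 6.52 → 7 months.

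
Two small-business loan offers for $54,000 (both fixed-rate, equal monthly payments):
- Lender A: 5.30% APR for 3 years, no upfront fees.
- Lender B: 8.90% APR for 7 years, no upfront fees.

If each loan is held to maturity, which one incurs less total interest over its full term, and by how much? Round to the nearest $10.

Lender A: at 5.30% the monthly rate is 0.0044167, so the payment is 54,000 × 0.0044167 / (1 − 1.0044167^−36) = $1,625.71.
Total interest on Lender A = 36 × $1,625.71 − $54,000 = $4,525.56.
Lender B: at 8.90% the monthly rate is 0.0074167, so the payment is 54,000 × 0.0074167 / (1 − 1.0074167^−84) = $866.07.
Total interest on Lender B = 84 × $866.07 − $54,000 = $18,749.88.
Lender A is lower by $14,224.32.

Lender A by $14,220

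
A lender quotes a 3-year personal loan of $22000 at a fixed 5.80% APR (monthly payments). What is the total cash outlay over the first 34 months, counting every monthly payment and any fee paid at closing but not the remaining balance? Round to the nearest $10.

Monthly rate = 5.8%/12 = 0.0048333; payment = 22,000 × 0.0048333 / (1 − (1+0.0048333)^−36) = $667.29.
Total outlay = 34 × $667.29 = $22,687.86.

$22,690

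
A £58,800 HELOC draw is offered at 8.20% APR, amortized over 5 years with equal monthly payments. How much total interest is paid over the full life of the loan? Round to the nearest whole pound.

At 8.20% the monthly rate is 0.0068333, so the payment is 58,800 × 0.0068333 / (1 − 1.0068333^−60) = £1,197.89.
Total paid = 60 × £1,197.89 = £71,873.40; interest = £71,873.40 − £58,800 = £13,073.40.

£13,073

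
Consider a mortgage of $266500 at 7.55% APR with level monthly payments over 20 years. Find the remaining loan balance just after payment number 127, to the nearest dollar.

With monthly rate i = 7.55%/12 = 0.0062917, the balance after k of n payments is P · [(1+i)^n − (1+i)^k] / [(1+i)^n − 1].
(1+0.0062917)^240 = 4.50536822 and (1+0.0062917)^127 = 2.21785056, so the balance is 266,500 × (4.50536822 − 2.21785056) / (4.50536822 − 1) = $173,911.39.

$173,911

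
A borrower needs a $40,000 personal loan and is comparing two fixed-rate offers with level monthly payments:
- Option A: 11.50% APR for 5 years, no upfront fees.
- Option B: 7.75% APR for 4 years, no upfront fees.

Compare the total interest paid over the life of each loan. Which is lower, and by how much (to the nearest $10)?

Option B by $6,130

Option A: monthly rate = 11.5%/12 = 0.0095833; payment = 40,000 × 0.0095833 / (1 − (1+0.0095833)^−60) = $879.70.
Total interest on Option A = 60 × $879.70 − $40,000 = $12,782.00.
Option B: monthly rate = 7.75%/12 = 0.0064583; payment = 40,000 × 0.0064583 / (1 − (1+0.0064583)^−48) = $971.83.
Total interest on Option B = 48 × $971.83 − $40,000 = $6,647.84.
Option B is lower by $6,134.16.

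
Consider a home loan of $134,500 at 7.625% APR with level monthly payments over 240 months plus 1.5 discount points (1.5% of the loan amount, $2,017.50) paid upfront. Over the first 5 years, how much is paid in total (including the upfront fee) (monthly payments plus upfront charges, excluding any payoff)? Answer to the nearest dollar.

$67,647

Monthly rate = 7.625%/12 = 0.0063542; payment = 134,500 × 0.0063542 / (1 − (1+0.0063542)^−240) = $1,093.83.
Total outlay = 60 × $1,093.83 + $2,017.50 = $67,647.30.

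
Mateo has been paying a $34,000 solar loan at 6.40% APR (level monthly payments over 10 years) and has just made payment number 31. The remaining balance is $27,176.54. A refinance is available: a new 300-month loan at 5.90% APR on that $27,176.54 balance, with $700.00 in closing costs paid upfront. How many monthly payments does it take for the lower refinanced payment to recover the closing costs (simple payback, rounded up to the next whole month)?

4 months

Current payment = 34,000 × 6.4%/12 / (1 − (1+0.0053333)^−120) = $384.34.
Refinanced payment = 27,176.54 × 0.0049167 / (1 − (1+0.0049167)^−300) = $173.44.
Monthly savings = $384.34 − $173.44 = $210.90.
Break-even = $700.00 / $210.90 = 3.32 → 4 months.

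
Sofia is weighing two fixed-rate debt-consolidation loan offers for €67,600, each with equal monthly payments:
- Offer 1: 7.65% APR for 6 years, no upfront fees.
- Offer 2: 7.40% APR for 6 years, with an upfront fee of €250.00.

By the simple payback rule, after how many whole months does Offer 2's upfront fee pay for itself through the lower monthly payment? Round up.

Offer 1: at 7.65% the monthly rate is 0.0063750, so the payment is 67,600 × 0.0063750 / (1 − 1.0063750^−72) = €1,173.73.
Offer 2: at 7.40% the monthly rate is 0.0061667, so the payment is 67,600 × 0.0061667 / (1 − 1.0061667^−72) = €1,165.54.
Monthly savings = €1,173.73 − €1,165.54 = €8.19.
Break-even = €250.00 / €8.19 = 30.53 → 31 months.

31 months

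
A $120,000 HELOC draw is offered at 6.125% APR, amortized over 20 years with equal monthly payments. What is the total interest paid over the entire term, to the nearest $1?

Monthly rate = 6.125%/12 = 0.0051042; payment = 120,000 × 0.0051042 / (1 − (1+0.0051042)^−240) = $868.39.
Total paid = 240 × $868.39 = $208,413.60; interest = $208,413.60 − $120,000 = $88,413.60.

$88,414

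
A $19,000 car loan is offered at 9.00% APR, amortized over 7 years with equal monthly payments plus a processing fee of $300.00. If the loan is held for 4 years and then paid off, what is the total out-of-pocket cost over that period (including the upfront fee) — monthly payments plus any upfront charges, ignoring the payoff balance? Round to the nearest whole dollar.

$14,973

At 9.00% the monthly rate is 0.0075000, so the payment is 19,000 × 0.0075000 / (1 − 1.0075000^−84) = $305.69.
Total outlay = 48 × $305.69 + $300.00 = $14,973.12.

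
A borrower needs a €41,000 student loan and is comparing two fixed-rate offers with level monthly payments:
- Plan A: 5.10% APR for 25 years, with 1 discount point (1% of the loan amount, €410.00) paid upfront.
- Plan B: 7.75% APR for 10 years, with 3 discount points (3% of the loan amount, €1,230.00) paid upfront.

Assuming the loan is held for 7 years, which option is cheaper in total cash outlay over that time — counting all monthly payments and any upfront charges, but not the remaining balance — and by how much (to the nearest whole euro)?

Plan A: at 5.10% the monthly rate is 0.0042500, so the payment is 41,000 × 0.0042500 / (1 − 1.0042500^−300) = €242.08.
Plan B: at 7.75% the monthly rate is 0.0064583, so the payment is 41,000 × 0.0064583 / (1 − 1.0064583^−120) = €492.04.
Over 84 months: Plan A costs 84 × €242.08 + €410.00 = €20,744.72; Plan B costs 84 × €492.04 + €1,230.00 = €42,561.36.
Plan A is cheaper by €42,561.36 − €20,744.72 = €21,816.64.

Plan A by €21,817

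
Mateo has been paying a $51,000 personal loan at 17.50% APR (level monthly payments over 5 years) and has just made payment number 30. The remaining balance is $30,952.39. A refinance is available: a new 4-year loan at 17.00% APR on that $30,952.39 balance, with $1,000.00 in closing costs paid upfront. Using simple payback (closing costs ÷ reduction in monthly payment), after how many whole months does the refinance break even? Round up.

3 months

Current payment = 51,000 × 17.5%/12 / (1 − (1+0.0145833)^−60) = $1,281.23.
Refinanced payment = 30,952.39 × 0.0141667 / (1 − (1+0.0141667)^−48) = $893.13.
Monthly savings = $1,281.23 − $893.13 = $388.10.
Break-even = $1,000.00 / $388.10 = 2.58 → 3 months.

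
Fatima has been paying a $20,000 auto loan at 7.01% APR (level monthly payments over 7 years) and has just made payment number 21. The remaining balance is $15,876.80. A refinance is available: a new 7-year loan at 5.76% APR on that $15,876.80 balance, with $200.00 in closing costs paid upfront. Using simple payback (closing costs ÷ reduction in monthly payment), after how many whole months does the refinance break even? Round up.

Current payment = 20,000 × 7.01%/12 / (1 − (1+0.0058417)^−84) = $301.95.
Refinanced payment = 15,876.80 × 0.0048000 / (1 − (1+0.0048000)^−84) = $230.11.
Monthly savings = $301.95 − $230.11 = $71.84.
Break-even = $200.00 / $71.84 = 2.78 → 3 months.

3 months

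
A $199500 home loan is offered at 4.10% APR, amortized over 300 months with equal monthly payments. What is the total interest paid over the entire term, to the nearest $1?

At 4.10% the monthly rate is 0.0034167, so the payment is 199,500 × 0.0034167 / (1 − 1.0034167^−300) = $1,064.08.
Total paid = 300 × $1,064.08 = $319,224.00; interest = $319,224.00 − $199,500 = $119,724.00.

$119,724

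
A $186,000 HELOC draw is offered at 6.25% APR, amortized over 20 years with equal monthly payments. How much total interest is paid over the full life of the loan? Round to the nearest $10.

At 6.25% the monthly rate is 0.0052083, so the payment is 186,000 × 0.0052083 / (1 − 1.0052083^−240) = $1,359.53.
Total paid = 240 × $1,359.53 = $326,287.20; interest = $326,287.20 − $186,000 = $140,287.20.

$140,290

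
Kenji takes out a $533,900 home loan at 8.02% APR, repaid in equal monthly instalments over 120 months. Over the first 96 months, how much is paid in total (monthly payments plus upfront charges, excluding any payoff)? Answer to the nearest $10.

$622,400

Monthly rate = 8.02%/12 = 0.0066833; payment = 533,900 × 0.0066833 / (1 − (1+0.0066833)^−120) = $6,483.32.
Total outlay = 96 × $6,483.32 = $622,398.72.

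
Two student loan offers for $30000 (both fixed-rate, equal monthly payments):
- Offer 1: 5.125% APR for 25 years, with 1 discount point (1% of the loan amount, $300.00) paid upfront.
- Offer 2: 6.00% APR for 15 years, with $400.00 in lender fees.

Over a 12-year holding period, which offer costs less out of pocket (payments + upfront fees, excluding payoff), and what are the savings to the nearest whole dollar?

Offer 1 by $10,985

Offer 1: at 5.125% the monthly rate is 0.0042708, so the payment is 30,000 × 0.0042708 / (1 − 1.0042708^−300) = $177.57.
Offer 2: monthly rate = 6%/12 = 0.0050000; payment = 30,000 × 0.0050000 / (1 − (1+0.0050000)^−180) = $253.16.
Over 144 months: Offer 1 costs 144 × $177.57 + $300.00 = $25,870.08; Offer 2 costs 144 × $253.16 + $400.00 = $36,855.04.
Offer 1 is cheaper by $36,855.04 − $25,870.08 = $10,984.96.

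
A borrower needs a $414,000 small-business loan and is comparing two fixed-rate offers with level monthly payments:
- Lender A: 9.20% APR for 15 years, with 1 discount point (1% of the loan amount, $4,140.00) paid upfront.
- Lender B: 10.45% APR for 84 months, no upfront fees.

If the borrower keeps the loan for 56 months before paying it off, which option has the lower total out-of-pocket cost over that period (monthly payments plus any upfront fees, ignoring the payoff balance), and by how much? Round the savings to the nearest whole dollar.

Lender A by $148,240

Lender A: at 9.20% the monthly rate is 0.0076667, so the payment is 414,000 × 0.0076667 / (1 − 1.0076667^−180) = $4,248.46.
Lender B: monthly rate = 10.45%/12 = 0.0087083; payment = 414,000 × 0.0087083 / (1 − (1+0.0087083)^−84) = $6,969.53.
Over 56 months: Lender A costs 56 × $4,248.46 + $4,140.00 = $242,053.76; Lender B costs 56 × $6,969.53 = $390,293.68.
Lender A is cheaper by $390,293.68 − $242,053.76 = $148,239.92.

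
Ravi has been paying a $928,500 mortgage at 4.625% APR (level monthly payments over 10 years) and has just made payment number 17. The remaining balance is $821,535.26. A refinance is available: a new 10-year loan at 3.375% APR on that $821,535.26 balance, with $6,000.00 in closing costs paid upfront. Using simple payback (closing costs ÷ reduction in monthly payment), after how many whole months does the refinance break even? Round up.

4 months

Current payment = 928,500 × 4.625%/12 / (1 − (1+0.0038542)^−120) = $9,678.87.
Refinanced payment = 821,535.26 × 0.0028125 / (1 − (1+0.0028125)^−120) = $8,075.80.
Monthly savings = $9,678.87 − $8,075.80 = $1,603.07.
Break-even = $6,000.00 / $1,603.07 = 3.74 → 4 months.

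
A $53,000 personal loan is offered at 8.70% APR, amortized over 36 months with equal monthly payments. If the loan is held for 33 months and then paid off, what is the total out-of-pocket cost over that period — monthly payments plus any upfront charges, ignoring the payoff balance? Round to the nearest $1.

At 8.70% the monthly rate is 0.0072500, so the payment is 53,000 × 0.0072500 / (1 − 1.0072500^−36) = $1,678.00.
Total outlay = 33 × $1,678.00 = $55,374.00.

$55,374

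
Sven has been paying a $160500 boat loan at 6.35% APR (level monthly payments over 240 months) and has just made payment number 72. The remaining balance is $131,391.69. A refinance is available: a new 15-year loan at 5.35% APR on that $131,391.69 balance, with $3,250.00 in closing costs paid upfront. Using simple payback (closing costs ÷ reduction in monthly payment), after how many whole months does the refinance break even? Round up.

28 months

Current payment = 160,500 × 6.35%/12 / (1 − (1+0.0052917)^−240) = $1,182.51.
Refinanced payment = 131,391.69 × 0.0044583 / (1 − (1+0.0044583)^−180) = $1,063.15.
Monthly savings = $1,182.51 − $1,063.15 = $119.36.
Break-even = $3,250.00 / $119.36 = 27.23 → 28 months.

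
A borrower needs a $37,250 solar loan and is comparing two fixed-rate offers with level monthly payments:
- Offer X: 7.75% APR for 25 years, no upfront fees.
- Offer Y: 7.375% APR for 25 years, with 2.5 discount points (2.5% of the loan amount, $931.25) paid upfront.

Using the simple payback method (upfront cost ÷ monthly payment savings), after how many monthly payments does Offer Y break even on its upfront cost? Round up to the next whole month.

103 months

Offer X: at 7.75% the monthly rate is 0.0064583, so the payment is 37,250 × 0.0064583 / (1 − 1.0064583^−300) = $281.36.
Offer Y: at 7.375% the monthly rate is 0.0061458, so the payment is 37,250 × 0.0061458 / (1 − 1.0061458^−300) = $272.25.
Monthly savings = $281.36 − $272.25 = $9.11.
Break-even = $931.25 / $9.11 = 102.22 → 103 months.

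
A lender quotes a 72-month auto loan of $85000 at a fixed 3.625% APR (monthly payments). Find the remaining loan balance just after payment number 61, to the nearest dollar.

$14,210

With monthly rate i = 3.625%/12 = 0.0030208, the balance after k of n payments is P · [(1+i)^n − (1+i)^k] / [(1+i)^n − 1].
(1+0.0030208)^72 = 1.24255798 and (1+0.0030208)^61 = 1.20200749, so the balance is 85,000 × (1.24255798 − 1.20200749) / (1.24255798 − 1) = $14,210.18.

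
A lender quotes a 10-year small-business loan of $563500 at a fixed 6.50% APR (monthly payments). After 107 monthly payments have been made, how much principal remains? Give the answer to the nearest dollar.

$80,109

With monthly rate i = 6.5%/12 = 0.0054167, the balance after k of n payments is P · [(1+i)^n − (1+i)^k] / [(1+i)^n − 1].
(1+0.0054167)^120 = 1.91218375 and (1+0.0054167)^107 = 1.78250428, so the balance is 563,500 × (1.91218375 − 1.78250428) / (1.91218375 − 1) = $80,109.28.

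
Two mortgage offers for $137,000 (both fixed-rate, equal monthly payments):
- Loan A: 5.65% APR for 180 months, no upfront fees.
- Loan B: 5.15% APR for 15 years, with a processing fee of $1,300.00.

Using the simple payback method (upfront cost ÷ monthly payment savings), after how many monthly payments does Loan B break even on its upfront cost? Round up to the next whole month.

Loan A: monthly rate = 5.65%/12 = 0.0047083; payment = 137,000 × 0.0047083 / (1 − (1+0.0047083)^−180) = $1,130.34.
Loan B: monthly rate = 5.15%/12 = 0.0042917; payment = 137,000 × 0.0042917 / (1 − (1+0.0042917)^−180) = $1,094.12.
Monthly savings = $1,130.34 − $1,094.12 = $36.22.
Break-even = $1,300.00 / $36.22 = 35.89 → 36 months.

36 months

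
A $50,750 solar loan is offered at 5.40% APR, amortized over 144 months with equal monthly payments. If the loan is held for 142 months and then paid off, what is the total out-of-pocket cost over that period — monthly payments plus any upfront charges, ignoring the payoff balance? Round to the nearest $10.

$68,110

Monthly rate = 5.4%/12 = 0.0045000; payment = 50,750 × 0.0045000 / (1 − (1+0.0045000)^−144) = $479.63.
Total outlay = 142 × $479.63 = $68,107.46.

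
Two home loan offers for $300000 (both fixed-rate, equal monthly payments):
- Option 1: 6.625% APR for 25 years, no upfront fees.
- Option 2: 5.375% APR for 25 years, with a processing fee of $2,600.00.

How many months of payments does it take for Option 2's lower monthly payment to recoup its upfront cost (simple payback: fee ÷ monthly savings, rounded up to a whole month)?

Option 1: at 6.625% the monthly rate is 0.0055208, so the payment is 300,000 × 0.0055208 / (1 − 1.0055208^−300) = $2,049.12.
Option 2: monthly rate = 5.375%/12 = 0.0044792; payment = 300,000 × 0.0044792 / (1 − (1+0.0044792)^−300) = $1,819.94.
Monthly savings = $2,049.12 − $1,819.94 = $229.18.
Break-even = $2,600.00 / $229.18 = 11.34 → 12 months.

12 months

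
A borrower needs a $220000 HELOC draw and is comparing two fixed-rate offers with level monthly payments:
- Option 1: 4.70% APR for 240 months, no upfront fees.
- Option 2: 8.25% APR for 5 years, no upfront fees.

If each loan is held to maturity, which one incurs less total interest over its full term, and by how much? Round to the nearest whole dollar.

Option 2 by $70,535

Option 1: at 4.70% the monthly rate is 0.0039167, so the payment is 220,000 × 0.0039167 / (1 − 1.0039167^−240) = $1,415.69.
Total interest on Option 1 = 240 × $1,415.69 − $220,000 = $119,765.60.
Option 2: at 8.25% the monthly rate is 0.0068750, so the payment is 220,000 × 0.0068750 / (1 − 1.0068750^−60) = $4,487.18.
Total interest on Option 2 = 60 × $4,487.18 − $220,000 = $49,230.80.
Option 2 is lower by $70,534.80.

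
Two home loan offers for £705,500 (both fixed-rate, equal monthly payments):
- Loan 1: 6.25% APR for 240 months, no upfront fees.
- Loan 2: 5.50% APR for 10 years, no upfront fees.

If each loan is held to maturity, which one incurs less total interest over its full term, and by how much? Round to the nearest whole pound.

Loan 1: monthly rate = 6.25%/12 = 0.0052083; payment = 705,500 × 0.0052083 / (1 − (1+0.0052083)^−240) = £5,156.70.
Total interest on Loan 1 = 240 × £5,156.70 − £705,500 = £532,108.00.
Loan 2: at 5.50% the monthly rate is 0.0045833, so the payment is 705,500 × 0.0045833 / (1 − 1.0045833^−120) = £7,656.53.
Total interest on Loan 2 = 120 × £7,656.53 − £705,500 = £213,283.60.
Loan 2 is lower by £318,824.40.

Loan 2 by £318,824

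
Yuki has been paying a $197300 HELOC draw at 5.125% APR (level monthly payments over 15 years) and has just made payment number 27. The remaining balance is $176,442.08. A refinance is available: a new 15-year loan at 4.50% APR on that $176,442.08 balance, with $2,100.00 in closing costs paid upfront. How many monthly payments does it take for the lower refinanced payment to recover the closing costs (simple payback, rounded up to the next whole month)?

Current payment = 197,300 × 5.125%/12 / (1 − (1+0.0042708)^−180) = $1,573.11.
Refinanced payment = 176,442.08 × 0.0037500 / (1 − (1+0.0037500)^−180) = $1,349.77.
Monthly savings = $1,573.11 − $1,349.77 = $223.34.
Break-even = $2,100.00 / $223.34 = 9.40 → 10 months.

10 months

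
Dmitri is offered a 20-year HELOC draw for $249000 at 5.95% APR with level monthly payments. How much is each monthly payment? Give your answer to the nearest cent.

At 5.95% the monthly rate is 0.0049583, so the payment is 249,000 × 0.0049583 / (1 − 1.0049583^−240) = $1,776.74.

$1,776.74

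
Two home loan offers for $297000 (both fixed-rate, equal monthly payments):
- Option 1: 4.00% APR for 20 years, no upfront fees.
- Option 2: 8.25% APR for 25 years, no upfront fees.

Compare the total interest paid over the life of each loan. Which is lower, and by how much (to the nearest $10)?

Option 1: monthly rate = 4%/12 = 0.0033333; payment = 297,000 × 0.0033333 / (1 − (1+0.0033333)^−240) = $1,799.76.
Total interest on Option 1 = 240 × $1,799.76 − $297,000 = $134,942.40.
Option 2: monthly rate = 8.25%/12 = 0.0068750; payment = 297,000 × 0.0068750 / (1 − (1+0.0068750)^−300) = $2,341.70.
Total interest on Option 2 = 300 × $2,341.70 − $297,000 = $405,510.00.
Option 1 is lower by $270,567.60.

Option 1 by $270,570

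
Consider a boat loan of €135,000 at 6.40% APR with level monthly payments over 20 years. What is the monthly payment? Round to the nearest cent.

€998.59

Monthly rate = 6.4%/12 = 0.0053333; payment = 135,000 × 0.0053333 / (1 − (1+0.0053333)^−240) = €998.59.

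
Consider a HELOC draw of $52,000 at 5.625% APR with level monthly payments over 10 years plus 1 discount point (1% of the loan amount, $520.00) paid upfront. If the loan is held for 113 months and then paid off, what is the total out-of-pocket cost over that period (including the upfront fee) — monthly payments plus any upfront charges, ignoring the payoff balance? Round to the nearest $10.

$64,650

At 5.625% the monthly rate is 0.0046875, so the payment is 52,000 × 0.0046875 / (1 − 1.0046875^−120) = $567.56.
Total outlay = 113 × $567.56 + $520.00 = $64,654.28.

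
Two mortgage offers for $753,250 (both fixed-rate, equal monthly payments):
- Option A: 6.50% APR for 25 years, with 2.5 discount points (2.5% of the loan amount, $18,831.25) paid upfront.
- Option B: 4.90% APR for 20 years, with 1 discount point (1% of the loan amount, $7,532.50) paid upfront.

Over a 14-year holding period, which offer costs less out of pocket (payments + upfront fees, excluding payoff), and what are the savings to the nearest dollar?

Option A: monthly rate = 6.5%/12 = 0.0054167; payment = 753,250 × 0.0054167 / (1 − (1+0.0054167)^−300) = $5,086.00.
Option B: monthly rate = 4.9%/12 = 0.0040833; payment = 753,250 × 0.0040833 / (1 − (1+0.0040833)^−240) = $4,929.60.
Over 168 months: Option A costs 168 × $5,086.00 + $18,831.25 = $873,279.25; Option B costs 168 × $4,929.60 + $7,532.50 = $835,705.30.
Option B is cheaper by $873,279.25 − $835,705.30 = $37,573.95.

Option B by $37,574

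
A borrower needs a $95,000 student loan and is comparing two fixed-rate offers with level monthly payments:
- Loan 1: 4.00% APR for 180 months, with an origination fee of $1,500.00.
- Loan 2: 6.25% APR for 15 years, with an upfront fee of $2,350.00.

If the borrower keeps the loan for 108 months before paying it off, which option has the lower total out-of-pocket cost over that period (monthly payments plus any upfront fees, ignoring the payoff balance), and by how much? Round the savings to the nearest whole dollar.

Loan 1 by $12,930

Loan 1: monthly rate = 4%/12 = 0.0033333; payment = 95,000 × 0.0033333 / (1 − (1+0.0033333)^−180) = $702.70.
Loan 2: at 6.25% the monthly rate is 0.0052083, so the payment is 95,000 × 0.0052083 / (1 − 1.0052083^−180) = $814.55.
Over 108 months: Loan 1 costs 108 × $702.70 + $1,500.00 = $77,391.60; Loan 2 costs 108 × $814.55 + $2,350.00 = $90,321.40.
Loan 1 is cheaper by $90,321.40 − $77,391.60 = $12,929.80.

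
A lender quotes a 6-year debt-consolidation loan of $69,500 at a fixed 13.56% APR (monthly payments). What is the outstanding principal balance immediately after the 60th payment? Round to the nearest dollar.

With monthly rate i = 13.56%/12 = 0.0113000, the balance after k of n payments is P · [(1+i)^n − (1+i)^k] / [(1+i)^n − 1].
(1+0.0113000)^72 = 2.24574541 and (1+0.0113000)^60 = 1.96245829, so the balance is 69,500 × (2.24574541 − 1.96245829) / (2.24574541 − 1) = $15,804.56.

$15,805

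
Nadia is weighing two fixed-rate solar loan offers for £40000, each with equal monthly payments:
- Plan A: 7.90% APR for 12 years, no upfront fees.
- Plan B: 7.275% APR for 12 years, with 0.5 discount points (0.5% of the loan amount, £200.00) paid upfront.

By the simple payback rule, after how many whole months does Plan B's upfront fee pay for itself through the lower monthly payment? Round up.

Plan A: monthly rate = 7.9%/12 = 0.0065833; payment = 40,000 × 0.0065833 / (1 − (1+0.0065833)^−144) = £430.79.
Plan B: monthly rate = 7.275%/12 = 0.0060625; payment = 40,000 × 0.0060625 / (1 − (1+0.0060625)^−144) = £417.24.
Monthly savings = £430.79 − £417.24 = £13.55.
Break-even = £200.00 / £13.55 = 14.76 → 15 months.

15 months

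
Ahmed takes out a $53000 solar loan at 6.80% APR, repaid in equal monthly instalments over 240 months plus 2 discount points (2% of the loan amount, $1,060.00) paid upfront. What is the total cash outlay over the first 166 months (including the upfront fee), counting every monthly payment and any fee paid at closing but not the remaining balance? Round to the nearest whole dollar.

$68,219

Monthly rate = 6.8%/12 = 0.0056667; payment = 53,000 × 0.0056667 / (1 − (1+0.0056667)^−240) = $404.57.
Total outlay = 166 × $404.57 + $1,060.00 = $68,218.62.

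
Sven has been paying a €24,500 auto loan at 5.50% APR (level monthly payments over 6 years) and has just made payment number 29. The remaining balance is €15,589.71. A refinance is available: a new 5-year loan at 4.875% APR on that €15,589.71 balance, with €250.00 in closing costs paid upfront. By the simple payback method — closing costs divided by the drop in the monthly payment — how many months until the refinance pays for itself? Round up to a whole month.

Current payment = 24,500 × 5.5%/12 / (1 − (1+0.0045833)^−72) = €400.28.
Refinanced payment = 15,589.71 × 0.0040625 / (1 − (1+0.0040625)^−60) = €293.31.
Monthly savings = €400.28 − €293.31 = €106.97.
Break-even = €250.00 / €106.97 = 2.34 → 3 months.

3 months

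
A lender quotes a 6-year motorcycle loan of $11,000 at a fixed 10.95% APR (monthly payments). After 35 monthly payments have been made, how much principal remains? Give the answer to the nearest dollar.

$6,541

With monthly rate i = 10.95%/12 = 0.0091250, the balance after k of n payments is P · [(1+i)^n − (1+i)^k] / [(1+i)^n − 1].
(1+0.0091250)^72 = 1.92325786 and (1+0.0091250)^35 = 1.37427546, so the balance is 11,000 × (1.92325786 − 1.37427546) / (1.92325786 − 1) = $6,540.76.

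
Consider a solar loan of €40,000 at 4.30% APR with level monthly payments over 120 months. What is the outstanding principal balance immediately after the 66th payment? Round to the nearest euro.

With monthly rate i = 4.3%/12 = 0.0035833, the balance after k of n payments is P · [(1+i)^n − (1+i)^k] / [(1+i)^n − 1].
(1+0.0035833)^120 = 1.53607647 and (1+0.0035833)^66 = 1.26627216, so the balance is 40,000 × (1.53607647 − 1.26627216) / (1.53607647 − 1) = €20,131.78.

€20,132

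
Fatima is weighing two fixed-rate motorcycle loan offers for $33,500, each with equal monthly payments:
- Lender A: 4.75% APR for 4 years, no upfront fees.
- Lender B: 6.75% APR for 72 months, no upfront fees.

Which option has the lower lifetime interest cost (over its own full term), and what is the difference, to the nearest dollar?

Lender A by $3,984

Lender A: monthly rate = 4.75%/12 = 0.0039583; payment = 33,500 × 0.0039583 / (1 − (1+0.0039583)^−48) = $767.69.
Total interest on Lender A = 48 × $767.69 − $33,500 = $3,349.12.
Lender B: at 6.75% the monthly rate is 0.0056250, so the payment is 33,500 × 0.0056250 / (1 − 1.0056250^−72) = $567.13.
Total interest on Lender B = 72 × $567.13 − $33,500 = $7,333.36.
Lender A is lower by $3,984.24.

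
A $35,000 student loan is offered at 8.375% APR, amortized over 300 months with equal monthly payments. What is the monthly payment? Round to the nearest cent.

$278.89

At 8.375% the monthly rate is 0.0069792, so the payment is 35,000 × 0.0069792 / (1 − 1.0069792^−300) = $278.89.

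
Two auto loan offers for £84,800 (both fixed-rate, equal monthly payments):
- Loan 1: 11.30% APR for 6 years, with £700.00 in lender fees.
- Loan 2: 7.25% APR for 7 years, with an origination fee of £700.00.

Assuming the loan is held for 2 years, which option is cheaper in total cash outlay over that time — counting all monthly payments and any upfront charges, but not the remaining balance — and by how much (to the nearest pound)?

Loan 2 by £8,086

Loan 1: at 11.30% the monthly rate is 0.0094167, so the payment is 84,800 × 0.0094167 / (1 − 1.0094167^−72) = £1,627.15.
Loan 2: monthly rate = 7.25%/12 = 0.0060417; payment = 84,800 × 0.0060417 / (1 − (1+0.0060417)^−84) = £1,290.25.
Over 24 months: Loan 1 costs 24 × £1,627.15 + £700.00 = £39,751.60; Loan 2 costs 24 × £1,290.25 + £700.00 = £31,666.00.
Loan 2 is cheaper by £39,751.60 − £31,666.00 = £8,085.60.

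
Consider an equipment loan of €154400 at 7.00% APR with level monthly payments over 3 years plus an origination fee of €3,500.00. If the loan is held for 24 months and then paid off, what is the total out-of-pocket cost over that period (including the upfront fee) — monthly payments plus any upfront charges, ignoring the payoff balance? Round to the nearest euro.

€117,918

At 7.00% the monthly rate is 0.0058333, so the payment is 154,400 × 0.0058333 / (1 − 1.0058333^−36) = €4,767.42.
Total outlay = 24 × €4,767.42 + €3,500.00 = €117,918.08.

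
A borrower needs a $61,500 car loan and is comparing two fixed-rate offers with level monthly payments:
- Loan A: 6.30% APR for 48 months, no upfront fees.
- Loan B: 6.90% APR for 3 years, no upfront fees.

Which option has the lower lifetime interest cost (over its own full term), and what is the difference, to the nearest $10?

Loan A: at 6.30% the monthly rate is 0.0052500, so the payment is 61,500 × 0.0052500 / (1 − 1.0052500^−48) = $1,452.80.
Total interest on Loan A = 48 × $1,452.80 − $61,500 = $8,234.40.
Loan B: monthly rate = 6.9%/12 = 0.0057500; payment = 61,500 × 0.0057500 / (1 − (1+0.0057500)^−36) = $1,896.13.
Total interest on Loan B = 36 × $1,896.13 − $61,500 = $6,760.68.
Loan B is lower by $1,473.72.

Loan B by $1,470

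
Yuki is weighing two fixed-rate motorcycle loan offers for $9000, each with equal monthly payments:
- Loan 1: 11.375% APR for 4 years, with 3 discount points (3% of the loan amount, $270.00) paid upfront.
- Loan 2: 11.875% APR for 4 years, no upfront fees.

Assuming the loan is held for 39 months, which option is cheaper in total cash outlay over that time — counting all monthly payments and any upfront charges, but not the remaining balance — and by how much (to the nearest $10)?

Loan 2 by $180

Loan 1: at 11.375% the monthly rate is 0.0094792, so the payment is 9,000 × 0.0094792 / (1 − 1.0094792^−48) = $234.25.
Loan 2: monthly rate = 11.875%/12 = 0.0098958; payment = 9,000 × 0.0098958 / (1 − (1+0.0098958)^−48) = $236.45.
Over 39 months: Loan 1 costs 39 × $234.25 + $270.00 = $9,405.75; Loan 2 costs 39 × $236.45 = $9,221.55.
Loan 2 is cheaper by $9,405.75 − $9,221.55 = $184.20.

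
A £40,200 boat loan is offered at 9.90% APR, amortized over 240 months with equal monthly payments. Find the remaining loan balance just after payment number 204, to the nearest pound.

£11,958

With monthly rate i = 9.9%/12 = 0.0082500, the balance after k of n payments is P · [(1+i)^n − (1+i)^k] / [(1+i)^n − 1].
(1+0.0082500)^240 = 7.18414953 and (1+0.0082500)^204 = 5.34464740, so the balance is 40,200 × (7.18414953 − 5.34464740) / (7.18414953 − 1) = £11,957.66.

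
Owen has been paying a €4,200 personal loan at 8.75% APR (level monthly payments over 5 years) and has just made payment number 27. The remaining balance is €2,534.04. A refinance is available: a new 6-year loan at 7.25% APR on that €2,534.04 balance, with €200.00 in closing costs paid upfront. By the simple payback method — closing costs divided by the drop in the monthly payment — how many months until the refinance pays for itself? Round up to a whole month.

5 months

Current payment = 4,200 × 8.75%/12 / (1 − (1+0.0072917)^−60) = €86.68.
Refinanced payment = 2,534.04 × 0.0060417 / (1 − (1+0.0060417)^−72) = €43.51.
Monthly savings = €86.68 − €43.51 = €43.17.
Break-even = €200.00 / €43.17 = 4.63 → 5 months.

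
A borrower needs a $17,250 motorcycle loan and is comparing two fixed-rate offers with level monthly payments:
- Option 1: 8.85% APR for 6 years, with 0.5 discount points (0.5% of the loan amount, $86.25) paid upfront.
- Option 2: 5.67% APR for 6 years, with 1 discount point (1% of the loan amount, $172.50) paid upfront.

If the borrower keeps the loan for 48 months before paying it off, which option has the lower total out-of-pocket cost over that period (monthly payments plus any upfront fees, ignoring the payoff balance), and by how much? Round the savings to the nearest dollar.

Option 2 by $1,184

Option 1: monthly rate = 8.85%/12 = 0.0073750; payment = 17,250 × 0.0073750 / (1 − (1+0.0073750)^−72) = $309.66.
Option 2: at 5.67% the monthly rate is 0.0047250, so the payment is 17,250 × 0.0047250 / (1 − 1.0047250^−72) = $283.20.
Over 48 months: Option 1 costs 48 × $309.66 + $86.25 = $14,949.93; Option 2 costs 48 × $283.20 + $172.50 = $13,766.10.
Option 2 is cheaper by $14,949.93 − $13,766.10 = $1,183.83.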